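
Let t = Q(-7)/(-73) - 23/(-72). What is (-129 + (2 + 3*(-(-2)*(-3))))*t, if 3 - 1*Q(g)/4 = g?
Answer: 174145/5256 ≈ 33.133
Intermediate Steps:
Q(g) = 12 - 4*g
t = -1201/5256 (t = (12 - 4*(-7))/(-73) - 23/(-72) = (12 + 28)*(-1/73) - 23*(-1/72) = 40*(-1/73) + 23/72 = -40/73 + 23/72 = -1201/5256 ≈ -0.22850)
(-129 + (2 + 3*(-(-2)*(-3))))*t = (-129 + (2 + 3*(-(-2)*(-3))))*(-1201/5256) = (-129 + (2 + 3*(-2*3)))*(-1201/5256) = (-129 + (2 + 3*(-6)))*(-1201/5256) = (-129 + (2 - 18))*(-1201/5256) = (-129 - 16)*(-1201/5256) = -145*(-1201/5256) = 174145/5256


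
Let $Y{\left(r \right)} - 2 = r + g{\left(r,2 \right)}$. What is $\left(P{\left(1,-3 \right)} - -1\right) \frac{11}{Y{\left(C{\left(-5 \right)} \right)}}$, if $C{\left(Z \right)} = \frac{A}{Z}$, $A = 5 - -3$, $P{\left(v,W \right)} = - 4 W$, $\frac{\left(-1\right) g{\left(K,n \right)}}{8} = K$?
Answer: $\frac{65}{6} \approx 10.833$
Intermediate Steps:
$g{\left(K,n \right)} = - 8 K$
$A = 8$ ($A = 5 + 3 = 8$)
$C{\left(Z \right)} = \frac{8}{Z}$
$Y{\left(r \right)} = 2 - 7 r$ ($Y{\left(r \right)} = 2 + \left(r - 8 r\right) = 2 - 7 r$)
$\left(P{\left(1,-3 \right)} - -1\right) \frac{11}{Y{\left(C{\left(-5 \right)} \right)}} = \left(\left(-4\right) \left(-3\right) - -1\right) \frac{11}{2 - 7 \frac{8}{-5}} = \left(12 + 1\right) \frac{11}{2 - 7 \cdot 8 \left(- \frac{1}{5}\right)} = 13 \frac{11}{2 - - \frac{56}{5}} = 13 \frac{11}{2 + \frac{56}{5}} = 13 \frac{11}{\frac{66}{5}} = 13 \cdot 11 \cdot \frac{5}{66} = 13 \cdot \frac{5}{6} = \frac{65}{6}$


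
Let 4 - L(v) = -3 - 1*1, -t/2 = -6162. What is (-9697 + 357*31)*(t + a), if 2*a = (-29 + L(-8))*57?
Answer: 16063935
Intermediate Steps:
t = 12324 (t = -2*(-6162) = 12324)
L(v) = 8 (L(v) = 4 - (-3 - 1*1) = 4 - (-3 - 1) = 4 - 1*(-4) = 4 + 4 = 8)
a = -1197/2 (a = ((-29 + 8)*57)/2 = (-21*57)/2 = (½)*(-1197) = -1197/2 ≈ -598.50)
(-9697 + 357*31)*(t + a) = (-9697 + 357*31)*(12324 - 1197/2) = (-9697 + 11067)*(23451/2) = 1370*(23451/2) = 16063935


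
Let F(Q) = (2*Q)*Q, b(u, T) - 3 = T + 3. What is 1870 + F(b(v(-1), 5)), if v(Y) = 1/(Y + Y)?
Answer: 2112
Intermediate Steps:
v(Y) = 1/(2*Y)
b(u, T) = 6 + T (b(u, T) = 3 + (T + 3) = 3 + (3 + T) = 6 + T)
F(Q) = 2*Q²
1870 + F(b(v(-1), 5)) = 1870 + 2*(6 + 5)² = 1870 + 2*11² = 1870 + 2*121 = 1870 + 242 = 2112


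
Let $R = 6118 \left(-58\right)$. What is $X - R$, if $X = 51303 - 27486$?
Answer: $378661$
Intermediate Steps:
$R = -354844$
$X = 23817$
$X - R = 23817 - -354844 = 23817 + 354844 = 378661$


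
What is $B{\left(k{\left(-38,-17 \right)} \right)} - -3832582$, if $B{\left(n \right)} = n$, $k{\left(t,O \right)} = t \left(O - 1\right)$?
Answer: $3833266$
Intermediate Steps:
$k{\left(t,O \right)} = t \left(-1 + O\right)$
$B{\left(k{\left(-38,-17 \right)} \right)} - -3832582 = - 38 \left(-1 - 17\right) - -3832582 = \left(-38\right) \left(-18\right) + 3832582 = 684 + 3832582 = 3833266$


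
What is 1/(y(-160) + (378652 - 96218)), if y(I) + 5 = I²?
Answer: 1/308029 ≈ 3.2464e-6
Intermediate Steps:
y(I) = -5 + I²
1/(y(-160) + (378652 - 96218)) = 1/((-5 + (-160)²) + (378652 - 96218)) = 1/((-5 + 25600) + 282434) = 1/(25595 + 282434) = 1/308029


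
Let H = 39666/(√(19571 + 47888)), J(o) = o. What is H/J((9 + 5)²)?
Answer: 19833*√67459/6610982 ≈ 0.77919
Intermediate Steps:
H = 39666*√67459/67459 (H = 39666/(√67459) = 39666*(√67459/67459) = 39666*√67459/67459 ≈ 152.72)
H/J((9 + 5)²) = (39666*√67459/67459)/((9 + 5)²) = (39666*√67459/67459)/(14²) = (39666*√67459/67459)/196 = (39666*√67459/67459)*(1/196) = 19833*√67459/6610982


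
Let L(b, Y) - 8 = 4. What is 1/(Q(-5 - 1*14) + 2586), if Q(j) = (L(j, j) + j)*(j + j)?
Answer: 1/2852 ≈ 0.00035063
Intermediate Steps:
L(b, Y) = 12 (L(b, Y) = 8 + 4 = 12)
Q(j) = 2*j*(12 + j) (Q(j) = (12 + j)*(j + j) = (12 + j)*(2*j) = 2*j*(12 + j))
1/(Q(-5 - 1*14) + 2586) = 1/(2*(-5 - 1*14)*(12 + (-5 - 1*14)) + 2586) = 1/(2*(-5 - 14)*(12 + (-5 - 14)) + 2586) = 1/(2*(-19)*(12 - 19) + 2586) = 1/(2*(-19)*(-7) + 2586) = 1/(266 + 2586) = 1/2852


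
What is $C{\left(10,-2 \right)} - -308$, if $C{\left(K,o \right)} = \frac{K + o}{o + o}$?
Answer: $306$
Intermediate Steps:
$C{\left(K,o \right)} = \frac{K + o}{2 o}$
$C{\left(10,-2 \right)} - -308 = \frac{10 - 2}{2 \left(-2\right)} - -308 = \frac{1}{2} \left(- \frac{1}{2}\right) 8 + 308 = -2 + 308 = 306$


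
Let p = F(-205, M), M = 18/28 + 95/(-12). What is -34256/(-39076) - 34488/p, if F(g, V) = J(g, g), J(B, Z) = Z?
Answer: 338668892/2002645 ≈ 169.11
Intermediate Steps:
M = -611/84 (M = 18*(1/28) + 95*(-1/12) = 9/14 - 95/12 = -611/84 ≈ -7.2738)
F(g, V) = g
p = -205
-34256/(-39076) - 34488/p = -34256/(-39076) - 34488/(-205) = -34256*(-1/39076) - 34488*(-1/205) = 8564/9769 + 34488/205 = 338668892/2002645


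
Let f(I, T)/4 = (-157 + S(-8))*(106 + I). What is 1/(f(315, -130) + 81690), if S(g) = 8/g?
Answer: -1/184382 ≈ -5.4235e-6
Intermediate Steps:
f(I, T) = -66992 - 632*I (f(I, T) = 4*((-157 + 8/(-8))*(106 + I)) = 4*((-157 + 8*(-⅛))*(106 + I)) = 4*((-157 - 1)*(106 + I)) = 4*(-158*(106 + I)) = 4*(-16748 - 158*I) = -66992 - 632*I)
1/(f(315, -130) + 81690) = 1/((-66992 - 632*315) + 81690) = 1/((-66992 - 199080) + 81690) = 1/(-266072 + 81690) = 1/(-184382) = -1/184382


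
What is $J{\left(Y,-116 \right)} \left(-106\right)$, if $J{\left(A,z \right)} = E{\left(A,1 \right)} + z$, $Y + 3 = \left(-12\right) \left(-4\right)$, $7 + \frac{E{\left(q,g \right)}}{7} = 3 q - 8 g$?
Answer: $-76744$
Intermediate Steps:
$E{\left(q,g \right)} = -49 - 56 g + 21 q$ ($E{\left(q,g \right)} = -49 + 7 \left(3 q - 8 g\right) = -49 + 7 \left(- 8 g + 3 q\right) = -49 - \left(- 21 q + 56 g\right) = -49 - 56 g + 21 q$)
$Y = 45$ ($Y = -3 - -48 = -3 + 48 = 45$)
$J{\left(A,z \right)} = -105 + z + 21 A$ ($J{\left(A,z \right)} = \left(-49 - 56 + 21 A\right) + z = \left(-105 + 21 A\right) + z = -105 + z + 21 A$)
$J{\left(Y,-116 \right)} \left(-106\right) = \left(-105 - 116 + 21 \cdot 45\right) \left(-106\right) = \left(-105 - 116 + 945\right) \left(-106\right) = 724 \left(-106\right) = -76744$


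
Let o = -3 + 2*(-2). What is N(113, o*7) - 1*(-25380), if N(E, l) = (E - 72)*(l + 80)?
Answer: 26651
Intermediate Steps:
o = -7 (o = -3 - 4 = -7)
N(E, l) = (-72 + E)*(80 + l)
N(113, o*7) - 1*(-25380) = (-5760 - (-504)*7 + 80*113 + 113*(-7*7)) - 1*(-25380) = (-5760 - 72*(-49) + 9040 + 113*(-49)) + 25380 = (-5760 + 3528 + 9040 - 5537) + 25380 = 1271 + 25380 = 26651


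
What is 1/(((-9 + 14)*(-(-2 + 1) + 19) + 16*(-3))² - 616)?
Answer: 1/2088 ≈ 0.00047893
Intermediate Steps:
1/(((-9 + 14)*(-(-2 + 1) + 19) + 16*(-3))² - 616) = 1/((5*(-1*(-1) + 19) - 48)² - 616) = 1/((5*(1 + 19) - 48)² - 616) = 1/((5*20 - 48)² - 616) = 1/((100 - 48)² - 616) = 1/(52² - 616) = 1/(2704 - 616) = 1/2088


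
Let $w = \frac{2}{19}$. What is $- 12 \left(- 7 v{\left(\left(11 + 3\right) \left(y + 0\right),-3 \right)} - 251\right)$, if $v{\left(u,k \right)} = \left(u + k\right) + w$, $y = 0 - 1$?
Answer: $\frac{30264}{19} \approx 1592.8$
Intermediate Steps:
$w = \frac{2}{19}$ ($w = 2 \cdot \frac{1}{19} = \frac{2}{19} \approx 0.10526$)
$y = -1$
$v{\left(u,k \right)} = \frac{2}{19} + k + u$ ($v{\left(u,k \right)} = \left(u + k\right) + \frac{2}{19} = \left(k + u\right) + \frac{2}{19} = \frac{2}{19} + k + u$)
$- 12 \left(- 7 v{\left(\left(11 + 3\right) \left(y + 0\right),-3 \right)} - 251\right) = - 12 \left(- 7 \left(\frac{2}{19} - 3 + \left(11 + 3\right) \left(-1 + 0\right)\right) - 251\right) = - 12 \left(- 7 \left(\frac{2}{19} - 3 + 14 \left(-1\right)\right) - 251\right) = - 12 \left(- 7 \left(\frac{2}{19} - 3 - 14\right) - 251\right) = - 12 \left(\left(-7\right) \left(- \frac{321}{19}\right) - 251\right) = - 12 \left(\frac{2247}{19} - 251\right) = \left(-12\right) \left(- \frac{2522}{19}\right) = \frac{30264}{19}$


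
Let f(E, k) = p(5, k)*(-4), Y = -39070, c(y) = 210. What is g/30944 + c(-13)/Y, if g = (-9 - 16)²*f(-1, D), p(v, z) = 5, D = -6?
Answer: -12371831/30224552 ≈ -0.40933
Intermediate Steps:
f(E, k) = -20 (f(E, k) = 5*(-4) = -20)
g = -12500 (g = (-9 - 16)²*(-20) = (-25)²*(-20) = 625*(-20) = -12500)
g/30944 + c(-13)/Y = -12500/30944 + 210/(-39070) = -12500*1/30944 + 210*(-1/39070) = -3125/7736 - 21/3907 = -12371831/30224552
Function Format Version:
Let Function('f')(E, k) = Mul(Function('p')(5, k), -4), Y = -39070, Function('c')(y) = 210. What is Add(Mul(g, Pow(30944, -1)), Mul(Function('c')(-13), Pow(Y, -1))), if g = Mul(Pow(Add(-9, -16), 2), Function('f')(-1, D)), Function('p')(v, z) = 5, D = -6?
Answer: Rational(-12371831, 30224552) ≈ -0.40933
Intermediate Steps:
Function('f')(E, k) = -20 (Function('f')(E, k) = Mul(5, -4) = -20)
g = -12500 (g = Mul(Pow(Add(-9, -16), 2), -20) = Mul(Pow(-25, 2), -20) = Mul(625, -20) = -12500)
Add(Mul(g, Pow(30944, -1)), Mul(Function('c')(-13), Pow(Y, -1))) = Add(Mul(-12500, Pow(30944, -1)), Mul(210, Pow(-39070, -1))) = Add(Mul(-12500, Rational(1, 30944)), Mul(210, Rational(-1, 39070))) = Add(Rational(-3125, 7736), Rational(-21, 3907)) = Rational(-12371831, 30224552)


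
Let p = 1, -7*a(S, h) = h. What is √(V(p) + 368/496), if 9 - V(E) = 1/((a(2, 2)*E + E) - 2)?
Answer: √90985/93 ≈ 3.2434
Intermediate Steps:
a(S, h) = -h/7
V(E) = 9 - 1/(-2 + 5*E/7) (V(E) = 9 - 1/(((-⅐*2)*E + E) - 2) = 9 - 1/((-2*E/7 + E) - 2) = 9 - 1/(5*E/7 - 2) = 9 - 1/(-2 + 5*E/7))
√(V(p) + 368/496) = √((-133 + 45*1)/(-14 + 5*1) + 368/496) = √((-133 + 45)/(-14 + 5) + 368*(1/496)) = √(-88/(-9) + 23/31) = √(-⅑*(-88) + 23/31) = √(88/9 + 23/31) = √(2935/279) = √90985/93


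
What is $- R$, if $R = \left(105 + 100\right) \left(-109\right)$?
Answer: $22345$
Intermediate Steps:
$R = -22345$ ($R = 205 \left(-109\right) = -22345$)
$- R = \left(-1\right) \left(-22345\right) = 22345$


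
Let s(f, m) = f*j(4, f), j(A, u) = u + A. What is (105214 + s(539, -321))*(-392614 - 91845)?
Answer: -192761875969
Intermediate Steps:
j(A, u) = A + u
s(f, m) = f*(4 + f)
(105214 + s(539, -321))*(-392614 - 91845) = (105214 + 539*(4 + 539))*(-392614 - 91845) = (105214 + 539*543)*(-484459) = (105214 + 292677)*(-484459) = 397891*(-484459) = -192761875969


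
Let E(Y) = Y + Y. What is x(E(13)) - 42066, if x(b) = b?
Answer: -42040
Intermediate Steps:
E(Y) = 2*Y
x(E(13)) - 42066 = 2*13 - 42066 = 26 - 42066 = -42040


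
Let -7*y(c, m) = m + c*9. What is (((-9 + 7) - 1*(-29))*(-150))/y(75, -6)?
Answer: 9450/223 ≈ 42.377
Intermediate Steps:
y(c, m) = -9*c/7 - m/7 (y(c, m) = -(m + c*9)/7 = -(m + 9*c)/7 = -9*c/7 - m/7)
(((-9 + 7) - 1*(-29))*(-150))/y(75, -6) = (((-9 + 7) - 1*(-29))*(-150))/(-9/7*75 - 1/7*(-6)) = ((-2 + 29)*(-150))/(-675/7 + 6/7) = (27*(-150))/(-669/7) = -4050*(-7/669) = 9450/223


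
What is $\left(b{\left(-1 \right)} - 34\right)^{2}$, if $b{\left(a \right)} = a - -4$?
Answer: $961$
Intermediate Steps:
$b{\left(a \right)} = 4 + a$ ($b{\left(a \right)} = a + 4 = 4 + a$)
$\left(b{\left(-1 \right)} - 34\right)^{2} = \left(\left(4 - 1\right) - 34\right)^{2} = \left(3 - 34\right)^{2} = \left(-31\right)^{2} = 961$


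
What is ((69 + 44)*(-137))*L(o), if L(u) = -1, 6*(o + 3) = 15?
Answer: 15481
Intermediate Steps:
o = -1/2 (o = -3 + (1/6)*15 = -3 + 5/2 = -1/2 ≈ -0.50000)
((69 + 44)*(-137))*L(o) = ((69 + 44)*(-137))*(-1) = (113*(-137))*(-1) = -15481*(-1) = 15481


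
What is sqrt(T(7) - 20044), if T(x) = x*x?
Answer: I*sqrt(19995) ≈ 141.4*I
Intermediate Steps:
T(x) = x**2
sqrt(T(7) - 20044) = sqrt(7**2 - 20044) = sqrt(49 - 20044) = sqrt(-19995) = I*sqrt(19995)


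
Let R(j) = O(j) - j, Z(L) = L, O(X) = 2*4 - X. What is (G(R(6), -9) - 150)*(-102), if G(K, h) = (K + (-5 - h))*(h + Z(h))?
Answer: 15300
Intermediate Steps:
O(X) = 8 - X
R(j) = 8 - 2*j (R(j) = (8 - j) - j = 8 - 2*j)
G(K, h) = 2*h*(-5 + K - h) (G(K, h) = (K + (-5 - h))*(h + h) = (-5 + K - h)*(2*h) = 2*h*(-5 + K - h))
(G(R(6), -9) - 150)*(-102) = (2*(-9)*(-5 + (8 - 2*6) - 1*(-9)) - 150)*(-102) = (2*(-9)*(-5 + (8 - 12) + 9) - 150)*(-102) = (2*(-9)*(-5 - 4 + 9) - 150)*(-102) = (2*(-9)*0 - 150)*(-102) = (0 - 150)*(-102) = -150*(-102) = 15300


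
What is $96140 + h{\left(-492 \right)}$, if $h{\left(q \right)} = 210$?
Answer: $96350$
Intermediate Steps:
$96140 + h{\left(-492 \right)} = 96140 + 210 = 96350$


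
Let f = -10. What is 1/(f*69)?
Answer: -1/690 ≈ -0.0014493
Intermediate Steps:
1/(f*69) = 1/(-10*69) = 1/(-690) = -1/690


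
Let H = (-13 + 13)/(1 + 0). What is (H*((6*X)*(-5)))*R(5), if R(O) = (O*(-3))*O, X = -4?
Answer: 0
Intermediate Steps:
R(O) = -3*O² (R(O) = (-3*O)*O = -3*O²)
H = 0 (H = 0/1 = 0*1 = 0)
(H*((6*X)*(-5)))*R(5) = (0*((6*(-4))*(-5)))*(-3*5²) = (0*(-24*(-5)))*(-3*25) = (0*120)*(-75) = 0*(-75) = 0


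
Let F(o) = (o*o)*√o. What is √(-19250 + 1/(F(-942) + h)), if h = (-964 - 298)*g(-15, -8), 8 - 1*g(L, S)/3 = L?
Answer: √(-19250 + 1/(-87078 + 887364*I*√942)) ≈ 0.e-10 - 138.74*I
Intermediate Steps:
g(L, S) = 24 - 3*L
h = -87078 (h = (-964 - 298)*(24 - 3*(-15)) = -1262*(24 + 45) = -1262*69 = -87078)
F(o) = o^(5/2) (F(o) = o²*√o = o^(5/2))
√(-19250 + 1/(F(-942) + h)) = √(-19250 + 1/((-942)^(5/2) - 87078)) = √(-19250 + 1/(887364*I*√942 - 87078)) = √(-19250 + 1/(-87078 + 887364*I*√942))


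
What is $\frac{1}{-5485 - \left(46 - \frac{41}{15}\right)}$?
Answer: $- \frac{15}{82924} \approx -0.00018089$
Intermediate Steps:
$\frac{1}{-5485 - \left(46 - \frac{41}{15}\right)} = \frac{1}{-5485 + \left(41 \cdot \frac{1}{15} - 46\right)} = \frac{1}{-5485 + \left(\frac{41}{15} - 46\right)} = \frac{1}{-5485 - \frac{649}{15}} = \frac{1}{- \frac{82924}{15}} = - \frac{15}{82924}$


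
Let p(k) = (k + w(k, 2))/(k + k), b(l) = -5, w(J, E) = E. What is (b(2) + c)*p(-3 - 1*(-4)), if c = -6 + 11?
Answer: 0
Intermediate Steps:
p(k) = (2 + k)/(2*k) (p(k) = (k + 2)/(k + k) = (2 + k)/((2*k)) = (2 + k)*(1/(2*k)) = (2 + k)/(2*k))
c = 5
(b(2) + c)*p(-3 - 1*(-4)) = (-5 + 5)*((2 + (-3 - 1*(-4)))/(2*(-3 - 1*(-4)))) = 0*((2 + (-3 + 4))/(2*(-3 + 4))) = 0*((½)*(2 + 1)/1) = 0*((½)*1*3) = 0*(3/2) = 0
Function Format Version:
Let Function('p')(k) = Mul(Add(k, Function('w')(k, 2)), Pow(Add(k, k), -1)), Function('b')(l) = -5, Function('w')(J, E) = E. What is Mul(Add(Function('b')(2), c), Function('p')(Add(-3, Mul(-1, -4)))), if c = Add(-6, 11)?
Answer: 0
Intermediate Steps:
Function('p')(k) = Mul(Rational(1, 2), Pow(k, -1), Add(2, k)) (Function('p')(k) = Mul(Add(k, 2), Pow(Add(k, k), -1)) = Mul(Add(2, k), Pow(Mul(2, k), -1)) = Mul(Add(2, k), Mul(Rational(1, 2), Pow(k, -1))) = Mul(Rational(1, 2), Pow(k, -1), Add(2, k)))
c = 5
Mul(Add(Function('b')(2), c), Function('p')(Add(-3, Mul(-1, -4)))) = Mul(Add(-5, 5), Mul(Rational(1, 2), Pow(Add(-3, Mul(-1, -4)), -1), Add(2, Add(-3, Mul(-1, -4))))) = Mul(0, Mul(Rational(1, 2), Pow(Add(-3, 4), -1), Add(2, Add(-3, 4)))) = Mul(0, Mul(Rational(1, 2), Pow(1, -1), Add(2, 1))) = Mul(0, Mul(Rational(1, 2), 1, 3)) = Mul(0, Rational(3, 2)) = 0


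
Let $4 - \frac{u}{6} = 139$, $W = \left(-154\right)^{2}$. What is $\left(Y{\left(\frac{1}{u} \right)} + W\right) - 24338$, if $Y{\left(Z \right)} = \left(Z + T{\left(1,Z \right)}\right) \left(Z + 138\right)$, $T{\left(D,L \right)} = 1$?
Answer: $- \frac{317664989}{656100} \approx -484.17$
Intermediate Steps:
$W = 23716$
$u = -810$ ($u = 24 - 834 = -810$)
$Y{\left(Z \right)} = \left(1 + Z\right) \left(138 + Z\right)$ ($Y{\left(Z \right)} = \left(Z + 1\right) \left(Z + 138\right) = \left(1 + Z\right) \left(138 + Z\right)$)
$\left(Y{\left(\frac{1}{u} \right)} + W\right) - 24338 = \left(\left(138 + \left(\frac{1}{-810}\right)^{2} + \frac{139}{-810}\right) + 23716\right) - 24338 = \left(\left(138 + \left(- \frac{1}{810}\right)^{2} + 139 \left(- \frac{1}{810}\right)\right) + 23716\right) - 24338 = \left(\left(138 + \frac{1}{656100} - \frac{139}{810}\right) + 23716\right) - 24338 = \left(\frac{90429211}{656100} + 23716\right) - 24338 = \frac{15650496811}{656100} - 24338 = - \frac{317664989}{656100}$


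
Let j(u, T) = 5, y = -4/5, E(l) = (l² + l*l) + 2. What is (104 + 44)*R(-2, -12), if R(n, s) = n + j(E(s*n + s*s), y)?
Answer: 444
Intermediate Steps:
E(l) = 2 + 2*l² (E(l) = (l² + l²) + 2 = 2*l² + 2 = 2 + 2*l²)
y = -⅘ (y = -4*⅕ = -⅘ ≈ -0.80000)
R(n, s) = 5 + n (R(n, s) = n + 5 = 5 + n)
(104 + 44)*R(-2, -12) = (104 + 44)*(5 - 2) = 148*3 = 444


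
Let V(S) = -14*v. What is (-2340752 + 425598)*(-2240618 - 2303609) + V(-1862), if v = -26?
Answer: 8702894516322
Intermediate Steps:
V(S) = 364 (V(S) = -14*(-26) = 364)
(-2340752 + 425598)*(-2240618 - 2303609) + V(-1862) = (-2340752 + 425598)*(-2240618 - 2303609) + 364 = -1915154*(-4544227) + 364 = 8702894515958 + 364 = 8702894516322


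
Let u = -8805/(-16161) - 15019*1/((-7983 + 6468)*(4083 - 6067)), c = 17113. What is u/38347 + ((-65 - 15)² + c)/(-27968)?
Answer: -114057401109443033/135670089335223840 ≈ -0.84070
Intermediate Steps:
u = 8740998247/16192029120 (u = -8805*(-1/16161) - 15019/((-1984*(-1515))) = 2935/5387 - 15019/3005760 = 8740998247/16192029120 ≈ 0.53983)
u/38347 + ((-65 - 15)² + c)/(-27968) = (8740998247/16192029120)/38347 + ((-65 - 15)² + 17113)/(-27968) = (8740998247/16192029120)*(1/38347) + ((-80)² + 17113)*(-1/27968) = 8740998247/620915740664640 + (6400 + 17113)*(-1/27968) = 8740998247/620915740664640 + 23513*(-1/27968) = 8740998247/620915740664640 - 23513/27968 = -114057401109443033/135670089335223840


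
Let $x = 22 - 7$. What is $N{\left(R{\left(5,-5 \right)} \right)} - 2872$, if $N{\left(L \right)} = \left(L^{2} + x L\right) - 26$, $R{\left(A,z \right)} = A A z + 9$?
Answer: $8818$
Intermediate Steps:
$x = 15$ ($x = 22 - 7 = 15$)
$R{\left(A,z \right)} = 9 + z A^{2}$ ($R{\left(A,z \right)} = A^{2} z + 9 = z A^{2} + 9 = 9 + z A^{2}$)
$N{\left(L \right)} = -26 + L^{2} + 15 L$ ($N{\left(L \right)} = \left(L^{2} + 15 L\right) - 26 = -26 + L^{2} + 15 L$)
$N{\left(R{\left(5,-5 \right)} \right)} - 2872 = \left(-26 + \left(9 - 5 \cdot 5^{2}\right)^{2} + 15 \left(9 - 5 \cdot 5^{2}\right)\right) - 2872 = \left(-26 + \left(9 - 125\right)^{2} + 15 \left(9 - 125\right)\right) - 2872 = \left(-26 + \left(-116\right)^{2} + 15 \left(-116\right)\right) - 2872 = \left(-26 + 13456 - 1740\right) - 2872 = 11690 - 2872 = 8818$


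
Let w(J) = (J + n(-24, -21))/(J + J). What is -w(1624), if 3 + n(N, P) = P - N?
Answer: -1/2 ≈ -0.50000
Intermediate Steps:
n(N, P) = -3 + P - N (n(N, P) = -3 + (P - N) = -3 + P - N)
w(J) = 1/2 (w(J) = (J + (-3 - 21 - 1*(-24)))/(J + J) = (J + (-3 - 21 + 24))/((2*J)) = (J + 0)*(1/(2*J)) = J*(1/(2*J)) = 1/2)
-w(1624) = -1*1/2 = -1/2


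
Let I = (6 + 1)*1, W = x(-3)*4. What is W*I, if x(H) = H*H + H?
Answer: 168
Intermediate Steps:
x(H) = H + H² (x(H) = H² + H = H + H²)
W = 24 (W = -3*(1 - 3)*4 = -3*(-2)*4 = 6*4 = 24)
I = 7 (I = 7*1 = 7)
W*I = 24*7 = 168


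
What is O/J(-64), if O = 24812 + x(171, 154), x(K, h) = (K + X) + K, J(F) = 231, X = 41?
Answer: 25195/231 ≈ 109.07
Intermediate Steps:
x(K, h) = 41 + 2*K (x(K, h) = (K + 41) + K = (41 + K) + K = 41 + 2*K)
O = 25195 (O = 24812 + (41 + 2*171) = 24812 + (41 + 342) = 24812 + 383 = 25195)
O/J(-64) = 25195/231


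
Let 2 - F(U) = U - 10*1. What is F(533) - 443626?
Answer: -444147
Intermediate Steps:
F(U) = 12 - U (F(U) = 2 - (U - 10*1) = 2 - (U - 10) = 2 - (-10 + U) = 2 + (10 - U) = 12 - U)
F(533) - 443626 = (12 - 1*533) - 443626 = (12 - 533) - 443626 = -521 - 443626 = -444147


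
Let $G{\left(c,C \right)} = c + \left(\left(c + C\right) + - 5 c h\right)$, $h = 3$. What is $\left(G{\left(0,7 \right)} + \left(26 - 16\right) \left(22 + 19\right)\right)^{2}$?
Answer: $173889$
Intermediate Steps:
$G{\left(c,C \right)} = C - 13 c$ ($G{\left(c,C \right)} = c + \left(\left(c + C\right) + - 5 c 3\right) = c + \left(\left(C + c\right) - 15 c\right) = c + \left(C - 14 c\right) = C - 13 c$)
$\left(G{\left(0,7 \right)} + \left(26 - 16\right) \left(22 + 19\right)\right)^{2} = \left(\left(7 - 0\right) + \left(26 - 16\right) \left(22 + 19\right)\right)^{2} = \left(\left(7 + 0\right) + 10 \cdot 41\right)^{2} = \left(7 + 410\right)^{2} = 417^{2} = 173889$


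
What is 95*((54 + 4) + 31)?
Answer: 8455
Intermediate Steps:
95*((54 + 4) + 31) = 95*(58 + 31) = 95*89 = 8455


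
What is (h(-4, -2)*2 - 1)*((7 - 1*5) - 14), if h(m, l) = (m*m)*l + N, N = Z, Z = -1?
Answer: 804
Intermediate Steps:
N = -1
h(m, l) = -1 + l*m² (h(m, l) = (m*m)*l - 1 = m²*l - 1 = l*m² - 1 = -1 + l*m²)
(h(-4, -2)*2 - 1)*((7 - 1*5) - 14) = ((-1 - 2*(-4)²)*2 - 1)*((7 - 1*5) - 14) = ((-1 - 2*16)*2 - 1)*((7 - 5) - 14) = ((-1 - 32)*2 - 1)*(2 - 14) = (-33*2 - 1)*(-12) = (-66 - 1)*(-12) = -67*(-12) = 804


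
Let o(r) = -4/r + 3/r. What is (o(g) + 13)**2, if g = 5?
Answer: 4096/25 ≈ 163.84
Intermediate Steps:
o(r) = -1/r
(o(g) + 13)**2 = (-1/5 + 13)**2 = (64/5)**2 = 4096/25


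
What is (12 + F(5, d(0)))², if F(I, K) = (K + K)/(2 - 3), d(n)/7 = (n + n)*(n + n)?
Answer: 144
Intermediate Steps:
d(n) = 28*n² (d(n) = 7*((n + n)*(n + n)) = 7*((2*n)*(2*n)) = 7*(4*n²) = 28*n²)
F(I, K) = -2*K (F(I, K) = (2*K)/(-1) = (2*K)*(-1) = -2*K)
(12 + F(5, d(0)))² = (12 - 56*0²)² = (12 - 56*0)² = (12 - 2*0)² = (12 + 0)² = 12² = 144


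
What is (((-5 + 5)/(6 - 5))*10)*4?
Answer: 0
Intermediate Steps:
(((-5 + 5)/(6 - 5))*10)*4 = ((0/1)*10)*4 = ((0*1)*10)*4 = (0*10)*4 = 0*4 = 0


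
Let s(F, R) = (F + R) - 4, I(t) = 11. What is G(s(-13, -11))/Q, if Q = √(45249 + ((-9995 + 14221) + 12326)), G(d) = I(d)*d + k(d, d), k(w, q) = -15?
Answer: -323*√61801/61801 ≈ -1.2993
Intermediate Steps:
s(F, R) = -4 + F + R
G(d) = -15 + 11*d (G(d) = 11*d - 15 = -15 + 11*d)
Q = √61801 (Q = √(45249 + (4226 + 12326)) = √(45249 + 16552) = √61801 ≈ 248.60)
G(s(-13, -11))/Q = (-15 + 11*(-4 - 13 - 11))/(√61801) = (-15 + 11*(-28))*(√61801/61801) = (-15 - 308)*(√61801/61801) = -323*√61801/61801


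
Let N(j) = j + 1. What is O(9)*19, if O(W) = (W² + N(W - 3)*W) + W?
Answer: 2907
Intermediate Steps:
N(j) = 1 + j
O(W) = W + W² + W*(-2 + W) (O(W) = (W² + (1 + (W - 3))*W) + W = (W² + (1 + (-3 + W))*W) + W = (W² + (-2 + W)*W) + W = (W² + W*(-2 + W)) + W = W + W² + W*(-2 + W))
O(9)*19 = (9*(-1 + 2*9))*19 = (9*(-1 + 18))*19 = (9*17)*19 = 153*19 = 2907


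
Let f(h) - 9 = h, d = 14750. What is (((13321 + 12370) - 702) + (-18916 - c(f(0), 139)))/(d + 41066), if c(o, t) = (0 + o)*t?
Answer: 2411/27908 ≈ 0.086391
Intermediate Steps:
f(h) = 9 + h
c(o, t) = o*t
(((13321 + 12370) - 702) + (-18916 - c(f(0), 139)))/(d + 41066) = (((13321 + 12370) - 702) + (-18916 - (9 + 0)*139))/(14750 + 41066) = ((25691 - 702) + (-18916 - 9*139))/55816 = (24989 + (-18916 - 1*1251))*(1/55816) = (24989 + (-18916 - 1251))*(1/55816) = (24989 - 20167)*(1/55816) = 4822*(1/55816) = 2411/27908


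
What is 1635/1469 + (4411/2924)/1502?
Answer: 7187151239/6451624712 ≈ 1.1140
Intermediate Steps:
1635/1469 + (4411/2924)/1502 = 1635*(1/1469) + (4411*(1/2924))*(1/1502) = 1635/1469 + (4411/2924)*(1/1502) = 1635/1469 + 4411/4391848 = 7187151239/6451624712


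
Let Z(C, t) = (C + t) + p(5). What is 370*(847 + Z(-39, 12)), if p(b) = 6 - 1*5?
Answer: 303770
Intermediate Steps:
p(b) = 1 (p(b) = 6 - 5 = 1)
Z(C, t) = 1 + C + t (Z(C, t) = (C + t) + 1 = 1 + C + t)
370*(847 + Z(-39, 12)) = 370*(847 + (1 - 39 + 12)) = 370*(847 - 26) = 370*821 = 303770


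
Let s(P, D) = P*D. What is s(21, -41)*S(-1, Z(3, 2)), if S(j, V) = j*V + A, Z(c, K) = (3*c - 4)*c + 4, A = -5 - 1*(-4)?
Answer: 17220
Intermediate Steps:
A = -1 (A = -5 + 4 = -1)
Z(c, K) = 4 + c*(-4 + 3*c) (Z(c, K) = (-4 + 3*c)*c + 4 = c*(-4 + 3*c) + 4 = 4 + c*(-4 + 3*c))
s(P, D) = D*P
S(j, V) = -1 + V*j (S(j, V) = j*V - 1 = V*j - 1 = -1 + V*j)
s(21, -41)*S(-1, Z(3, 2)) = (-41*21)*(-1 + (4 - 4*3 + 3*3**2)*(-1)) = -861*(-1 + (4 - 12 + 3*9)*(-1)) = -861*(-1 + (4 - 12 + 27)*(-1)) = -861*(-1 + 19*(-1)) = -861*(-1 - 19) = -861*(-20) = 17220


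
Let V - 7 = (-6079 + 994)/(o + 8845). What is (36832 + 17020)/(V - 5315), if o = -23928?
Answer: -812249716/80055479 ≈ -10.146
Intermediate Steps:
V = 110666/15083 (V = 7 + (-6079 + 994)/(-23928 + 8845) = 7 - 5085/(-15083) = 7 - 5085*(-1/15083) = 7 + 5085/15083 = 110666/15083 ≈ 7.3371)
(36832 + 17020)/(V - 5315) = (36832 + 17020)/(110666/15083 - 5315) = 53852/(-80055479/15083) = 53852*(-15083/80055479) = -812249716/80055479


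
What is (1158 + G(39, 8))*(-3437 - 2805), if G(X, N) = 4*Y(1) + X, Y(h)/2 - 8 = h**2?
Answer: -7921098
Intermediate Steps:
Y(h) = 16 + 2*h**2
G(X, N) = 72 + X (G(X, N) = 4*(16 + 2*1**2) + X = 4*(16 + 2*1) + X = 4*(16 + 2) + X = 4*18 + X = 72 + X)
(1158 + G(39, 8))*(-3437 - 2805) = (1158 + (72 + 39))*(-3437 - 2805) = (1158 + 111)*(-6242) = 1269*(-6242) = -7921098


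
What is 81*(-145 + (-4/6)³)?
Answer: -11769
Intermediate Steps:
81*(-145 + (-4/6)³) = 81*(-145 + (-4*⅙)³) = 81*(-145 + (-⅔)³) = 81*(-145 - 8/27) = 81*(-3923/27) = -11769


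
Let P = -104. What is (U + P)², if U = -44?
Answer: 21904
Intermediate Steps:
(U + P)² = (-44 - 104)² = (-148)² = 21904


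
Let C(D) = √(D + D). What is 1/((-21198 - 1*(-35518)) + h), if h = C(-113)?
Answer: 7160/102531313 - I*√226/205062626 ≈ 6.9832e-5 - 7.3311e-8*I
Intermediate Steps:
C(D) = √2*√D (C(D) = √(2*D) = √2*√D)
h = I*√226 (h = √2*√(-113) = √2*(I*√113) = I*√226 ≈ 15.033*I)
1/((-21198 - 1*(-35518)) + h) = 1/((-21198 - 1*(-35518)) + I*√226) = 1/((-21198 + 35518) + I*√226) = 1/(14320 + I*√226)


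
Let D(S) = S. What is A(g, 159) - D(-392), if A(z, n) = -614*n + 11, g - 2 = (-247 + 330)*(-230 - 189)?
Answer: -97223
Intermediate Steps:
g = -34775 (g = 2 + (-247 + 330)*(-230 - 189) = 2 + 83*(-419) = 2 - 34777 = -34775)
A(z, n) = 11 - 614*n
A(g, 159) - D(-392) = (11 - 614*159) - 1*(-392) = (11 - 97626) + 392 = -97615 + 392 = -97223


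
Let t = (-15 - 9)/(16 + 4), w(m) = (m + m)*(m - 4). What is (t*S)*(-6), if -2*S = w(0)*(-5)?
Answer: 0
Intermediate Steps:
w(m) = 2*m*(-4 + m) (w(m) = (2*m)*(-4 + m) = 2*m*(-4 + m))
S = 0 (S = -2*0*(-4 + 0)*(-5)/2 = -2*0*(-4)*(-5)/2 = -0*(-5) = -½*0 = 0)
t = -6/5 (t = -24/20 = -24*1/20 = -6/5 ≈ -1.2000)
(t*S)*(-6) = -6/5*0*(-6) = 0*(-6) = 0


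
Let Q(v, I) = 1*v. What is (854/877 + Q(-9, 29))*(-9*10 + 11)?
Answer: 556081/877 ≈ 634.07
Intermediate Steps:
Q(v, I) = v
(854/877 + Q(-9, 29))*(-9*10 + 11) = (854/877 - 9)*(-9*10 + 11) = (854*(1/877) - 9)*(-90 + 11) = (854/877 - 9)*(-79) = -7039/877*(-79) = 556081/877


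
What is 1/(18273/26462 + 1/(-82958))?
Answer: 548808649/378966268 ≈ 1.4482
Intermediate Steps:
1/(18273/26462 + 1/(-82958)) = 1/(18273*(1/26462) - 1/82958) = 1/(18273/26462 - 1/82958) = 1/(378966268/548808649) = 548808649/378966268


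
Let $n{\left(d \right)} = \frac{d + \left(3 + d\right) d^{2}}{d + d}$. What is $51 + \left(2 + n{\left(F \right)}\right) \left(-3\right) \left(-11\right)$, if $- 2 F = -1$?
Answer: $\frac{1299}{8} \approx 162.38$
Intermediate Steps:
$F = \frac{1}{2}$ ($F = \left(- \frac{1}{2}\right) \left(-1\right) = \frac{1}{2} \approx 0.5$)
$n{\left(d \right)} = \frac{d + d^{2} \left(3 + d\right)}{2 d}$
$51 + \left(2 + n{\left(F \right)}\right) \left(-3\right) \left(-11\right) = 51 + \left(2 + \left(\frac{1}{2} + \frac{1}{2 \cdot 4} + \frac{3}{2} \cdot \frac{1}{2}\right)\right) \left(-3\right) \left(-11\right) = 51 + \left(2 + \left(\frac{1}{2} + \frac{1}{2} \cdot \frac{1}{4} + \frac{3}{4}\right)\right) \left(-3\right) \left(-11\right) = 51 + \left(2 + \left(\frac{1}{2} + \frac{1}{8} + \frac{3}{4}\right)\right) \left(-3\right) \left(-11\right) = 51 + \left(2 + \frac{11}{8}\right) \left(-3\right) \left(-11\right) = 51 + \frac{27}{8} \left(-3\right) \left(-11\right) = 51 - - \frac{891}{8} = 51 + \frac{891}{8} = \frac{1299}{8}$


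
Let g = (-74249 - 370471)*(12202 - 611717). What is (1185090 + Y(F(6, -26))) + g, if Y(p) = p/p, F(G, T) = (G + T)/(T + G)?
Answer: 266617495891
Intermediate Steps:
F(G, T) = 1 (F(G, T) = (G + T)/(G + T) = 1)
Y(p) = 1
g = 266616310800 (g = -444720*(-599515) = 266616310800)
(1185090 + Y(F(6, -26))) + g = (1185090 + 1) + 266616310800 = 1185091 + 266616310800 = 266617495891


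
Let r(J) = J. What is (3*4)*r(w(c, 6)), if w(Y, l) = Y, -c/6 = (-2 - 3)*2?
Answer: 720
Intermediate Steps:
c = 60 (c = -6*(-2 - 3)*2 = -(-30)*2 = -6*(-10) = 60)
(3*4)*r(w(c, 6)) = (3*4)*60 = 12*60 = 720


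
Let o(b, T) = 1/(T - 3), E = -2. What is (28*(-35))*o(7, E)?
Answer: 196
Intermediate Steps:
o(b, T) = 1/(-3 + T)
(28*(-35))*o(7, E) = (28*(-35))/(-3 - 2) = -980/(-5) = -980*(-⅕) = 196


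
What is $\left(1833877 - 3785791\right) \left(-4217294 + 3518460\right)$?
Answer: $1364063868276$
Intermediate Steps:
$\left(1833877 - 3785791\right) \left(-4217294 + 3518460\right) = \left(-1951914\right) \left(-698834\right) = 1364063868276$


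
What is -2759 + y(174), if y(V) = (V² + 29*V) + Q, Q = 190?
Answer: 32753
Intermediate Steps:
y(V) = 190 + V² + 29*V (y(V) = (V² + 29*V) + 190 = 190 + V² + 29*V)
-2759 + y(174) = -2759 + (190 + 174² + 29*174) = -2759 + (190 + 30276 + 5046) = -2759 + 35512 = 32753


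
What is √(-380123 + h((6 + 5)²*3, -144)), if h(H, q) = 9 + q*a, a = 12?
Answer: I*√381842 ≈ 617.93*I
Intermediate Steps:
h(H, q) = 9 + 12*q (h(H, q) = 9 + q*12 = 9 + 12*q)
√(-380123 + h((6 + 5)²*3, -144)) = √(-380123 + (9 + 12*(-144))) = √(-380123 + (9 - 1728)) = √(-380123 - 1719) = √(-381842) = I*√381842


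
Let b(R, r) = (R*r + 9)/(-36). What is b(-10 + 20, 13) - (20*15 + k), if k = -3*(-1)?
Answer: -11047/36 ≈ -306.86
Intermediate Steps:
k = 3
b(R, r) = -1/4 - R*r/36 (b(R, r) = (9 + R*r)*(-1/36) = -1/4 - R*r/36)
b(-10 + 20, 13) - (20*15 + k) = (-1/4 - 1/36*(-10 + 20)*13) - (20*15 + 3) = (-1/4 - 1/36*10*13) - (300 + 3) = (-1/4 - 65/18) - 1*303 = -139/36 - 303 = -11047/36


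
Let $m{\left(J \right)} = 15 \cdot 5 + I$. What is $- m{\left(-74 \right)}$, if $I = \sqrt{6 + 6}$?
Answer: $-75 - 2 \sqrt{3} \approx -78.464$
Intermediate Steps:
$I = 2 \sqrt{3}$ ($I = \sqrt{12} = 2 \sqrt{3} \approx 3.4641$)
$m{\left(J \right)} = 75 + 2 \sqrt{3}$ ($m{\left(J \right)} = 15 \cdot 5 + 2 \sqrt{3} = 75 + 2 \sqrt{3}$)
$- m{\left(-74 \right)} = - (75 + 2 \sqrt{3}) = -75 - 2 \sqrt{3}$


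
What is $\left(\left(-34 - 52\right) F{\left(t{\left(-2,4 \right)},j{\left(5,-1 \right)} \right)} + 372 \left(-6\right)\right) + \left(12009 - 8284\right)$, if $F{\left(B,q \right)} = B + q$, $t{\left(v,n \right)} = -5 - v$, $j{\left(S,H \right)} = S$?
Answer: $1321$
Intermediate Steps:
$\left(\left(-34 - 52\right) F{\left(t{\left(-2,4 \right)},j{\left(5,-1 \right)} \right)} + 372 \left(-6\right)\right) + \left(12009 - 8284\right) = \left(\left(-34 - 52\right) \left(\left(-5 - -2\right) + 5\right) + 372 \left(-6\right)\right) + \left(12009 - 8284\right) = \left(- 86 \left(\left(-5 + 2\right) + 5\right) - 2232\right) + 3725 = \left(- 86 \left(-3 + 5\right) - 2232\right) + 3725 = \left(\left(-86\right) 2 - 2232\right) + 3725 = \left(-172 - 2232\right) + 3725 = -2404 + 3725 = 1321$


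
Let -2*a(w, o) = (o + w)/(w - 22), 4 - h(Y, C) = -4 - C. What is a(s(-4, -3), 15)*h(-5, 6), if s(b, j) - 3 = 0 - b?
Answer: 154/15 ≈ 10.267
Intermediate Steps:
s(b, j) = 3 - b (s(b, j) = 3 + (0 - b) = 3 - b)
h(Y, C) = 8 + C (h(Y, C) = 4 - (-4 - C) = 4 + (4 + C) = 8 + C)
a(w, o) = -(o + w)/(2*(-22 + w)) (a(w, o) = -(o + w)/(2*(w - 22)) = -(o + w)/(2*(-22 + w)))
a(s(-4, -3), 15)*h(-5, 6) = ((-1*15 - (3 - 1*(-4)))/(2*(-22 + (3 - 1*(-4)))))*(8 + 6) = ((-15 - (3 + 4))/(2*(-22 + (3 + 4))))*14 = ((-15 - 1*7)/(2*(-22 + 7)))*14 = ((½)*(-15 - 7)/(-15))*14 = ((½)*(-1/15)*(-22))*14 = (11/15)*14 = 154/15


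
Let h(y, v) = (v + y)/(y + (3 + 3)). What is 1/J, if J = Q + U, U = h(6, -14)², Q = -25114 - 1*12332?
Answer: -9/337010 ≈ -2.6705e-5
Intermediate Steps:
Q = -37446 (Q = -25114 - 12332 = -37446)
h(y, v) = (v + y)/(6 + y) (h(y, v) = (v + y)/(y + 6) = (v + y)/(6 + y))
U = 4/9 (U = ((-14 + 6)/(6 + 6))² = (-8/12)² = ((1/12)*(-8))² = (-⅔)² = 4/9 ≈ 0.44444)
J = -337010/9 (J = -37446 + 4/9 = -337010/9 ≈ -37446.)
1/J = 1/(-337010/9) = -9/337010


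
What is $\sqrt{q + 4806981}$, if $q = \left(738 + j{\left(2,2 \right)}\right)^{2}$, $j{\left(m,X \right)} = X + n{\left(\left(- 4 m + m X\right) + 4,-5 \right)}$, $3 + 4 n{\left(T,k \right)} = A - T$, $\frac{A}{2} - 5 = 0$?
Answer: $\frac{3 \sqrt{9523865}}{4} \approx 2314.6$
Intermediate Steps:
$A = 10$ ($A = 10 + 2 \cdot 0 = 10 + 0 = 10$)
$n{\left(T,k \right)} = \frac{7}{4} - \frac{T}{4}$ ($n{\left(T,k \right)} = - \frac{3}{4} + \frac{10 - T}{4} = - \frac{3}{4} - \left(- \frac{5}{2} + \frac{T}{4}\right) = \frac{7}{4} - \frac{T}{4}$)
$j{\left(m,X \right)} = \frac{3}{4} + X + m - \frac{X m}{4}$ ($j{\left(m,X \right)} = X - \left(- \frac{7}{4} + \frac{\left(- 4 m + m X\right) + 4}{4}\right) = X - \left(- \frac{7}{4} + \frac{\left(- 4 m + X m\right) + 4}{4}\right) = X - \left(- \frac{7}{4} + \frac{4 - 4 m + X m}{4}\right) = X - \left(- \frac{3}{4} - m + \frac{X m}{4}\right) = X + \left(\frac{3}{4} + m - \frac{X m}{4}\right) = \frac{3}{4} + X + m - \frac{X m}{4}$)
$q = \frac{8803089}{16}$ ($q = \left(738 + \left(\frac{3}{4} + 2 + 2 - \frac{1}{2} \cdot 2\right)\right)^{2} = \left(738 + \left(\frac{3}{4} + 2 + 2 - 1\right)\right)^{2} = \left(738 + \frac{15}{4}\right)^{2} = \left(\frac{2967}{4}\right)^{2} = \frac{8803089}{16} \approx 5.5019 \cdot 10^{5}$)
$\sqrt{q + 4806981} = \sqrt{\frac{8803089}{16} + 4806981} = \sqrt{\frac{85714785}{16}} = \frac{3 \sqrt{9523865}}{4}$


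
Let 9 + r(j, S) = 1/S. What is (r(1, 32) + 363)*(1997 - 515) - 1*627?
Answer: 8384757/16 ≈ 5.2405e+5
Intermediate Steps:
r(j, S) = -9 + 1/S
(r(1, 32) + 363)*(1997 - 515) - 1*627 = ((-9 + 1/32) + 363)*(1997 - 515) - 1*627 = ((-9 + 1/32) + 363)*1482 - 627 = (-287/32 + 363)*1482 - 627 = (11329/32)*1482 - 627 = 8394789/16 - 627 = 8384757/16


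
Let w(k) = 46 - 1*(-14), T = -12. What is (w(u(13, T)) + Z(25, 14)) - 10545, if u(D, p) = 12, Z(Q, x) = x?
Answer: -10471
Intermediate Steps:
w(k) = 60 (w(k) = 46 + 14 = 60)
(w(u(13, T)) + Z(25, 14)) - 10545 = (60 + 14) - 10545 = 74 - 10545 = -10471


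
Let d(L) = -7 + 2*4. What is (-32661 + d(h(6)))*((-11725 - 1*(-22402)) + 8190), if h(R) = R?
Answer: -616196220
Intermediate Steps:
d(L) = 1 (d(L) = -7 + 8 = 1)
(-32661 + d(h(6)))*((-11725 - 1*(-22402)) + 8190) = (-32661 + 1)*((-11725 - 1*(-22402)) + 8190) = -32660*((-11725 + 22402) + 8190) = -32660*(10677 + 8190) = -32660*18867 = -616196220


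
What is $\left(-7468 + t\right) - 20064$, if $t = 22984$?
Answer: $-4548$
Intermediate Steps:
$\left(-7468 + t\right) - 20064 = \left(-7468 + 22984\right) - 20064 = 15516 - 20064 = -4548$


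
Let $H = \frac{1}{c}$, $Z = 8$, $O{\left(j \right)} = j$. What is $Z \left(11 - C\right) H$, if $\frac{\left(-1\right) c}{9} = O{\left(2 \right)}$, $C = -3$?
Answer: $- \frac{56}{9} \approx -6.2222$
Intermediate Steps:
$c = -18$ ($c = \left(-9\right) 2 = -18$)
$H = - \frac{1}{18}$ ($H = \frac{1}{-18} = - \frac{1}{18} \approx -0.055556$)
$Z \left(11 - C\right) H = 8 \left(11 - -3\right) \left(- \frac{1}{18}\right) = 8 \left(11 + 3\right) \left(- \frac{1}{18}\right) = 8 \cdot 14 \left(- \frac{1}{18}\right) = 112 \left(- \frac{1}{18}\right) = - \frac{56}{9}$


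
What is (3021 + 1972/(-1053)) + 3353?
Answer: 6709850/1053 ≈ 6372.1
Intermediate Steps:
(3021 + 1972/(-1053)) + 3353 = (3021 + 1972*(-1/1053)) + 3353 = (3021 - 1972/1053) + 3353 = 3179141/1053 + 3353 = 6709850/1053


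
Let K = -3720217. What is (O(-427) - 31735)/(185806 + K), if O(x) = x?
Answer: 32162/3534411 ≈ 0.0090997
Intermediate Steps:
(O(-427) - 31735)/(185806 + K) = (-427 - 31735)/(185806 - 3720217) = -32162/(-3534411) = -32162*(-1/3534411) = 32162/3534411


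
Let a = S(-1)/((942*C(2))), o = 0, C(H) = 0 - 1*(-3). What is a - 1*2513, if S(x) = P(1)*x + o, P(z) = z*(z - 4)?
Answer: -2367245/942 ≈ -2513.0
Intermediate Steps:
P(z) = z*(-4 + z)
C(H) = 3 (C(H) = 0 + 3 = 3)
S(x) = -3*x (S(x) = (1*(-4 + 1))*x + 0 = (1*(-3))*x + 0 = -3*x + 0 = -3*x)
a = 1/942 (a = (-3*(-1))/((942*3)) = 3/2826 = 3*(1/2826) = 1/942 ≈ 0.0010616)
a - 1*2513 = 1/942 - 1*2513 = 1/942 - 2513 = -2367245/942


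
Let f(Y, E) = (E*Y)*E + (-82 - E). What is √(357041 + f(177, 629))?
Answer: √70384787 ≈ 8389.6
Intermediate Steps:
f(Y, E) = -82 - E + Y*E² (f(Y, E) = Y*E² + (-82 - E) = -82 - E + Y*E²)
√(357041 + f(177, 629)) = √(357041 + (-82 - 1*629 + 177*629²)) = √(357041 + (-82 - 629 + 177*395641)) = √(357041 + (-82 - 629 + 70028457)) = √(357041 + 70027746) = √70384787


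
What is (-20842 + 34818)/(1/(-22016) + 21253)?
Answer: 307695616/467906047 ≈ 0.65760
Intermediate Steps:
(-20842 + 34818)/(1/(-22016) + 21253) = 13976/(-1/22016 + 21253) = 13976/(467906047/22016) = 13976*(22016/467906047) = 307695616/467906047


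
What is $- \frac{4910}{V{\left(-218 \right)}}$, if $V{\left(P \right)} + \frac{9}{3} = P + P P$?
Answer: $- \frac{4910}{47303} \approx -0.1038$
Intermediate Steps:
$V{\left(P \right)} = -3 + P + P^{2}$ ($V{\left(P \right)} = -3 + \left(P + P P\right) = -3 + \left(P + P^{2}\right) = -3 + P + P^{2}$)
$- \frac{4910}{V{\left(-218 \right)}} = - \frac{4910}{-3 - 218 + \left(-218\right)^{2}} = - \frac{4910}{-3 - 218 + 47524} = - \frac{4910}{47303}$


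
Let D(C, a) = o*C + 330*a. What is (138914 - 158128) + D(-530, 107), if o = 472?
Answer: -234064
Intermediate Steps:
D(C, a) = 330*a + 472*C (D(C, a) = 472*C + 330*a = 330*a + 472*C)
(138914 - 158128) + D(-530, 107) = (138914 - 158128) + (330*107 + 472*(-530)) = -19214 + (35310 - 250160) = -19214 - 214850 = -234064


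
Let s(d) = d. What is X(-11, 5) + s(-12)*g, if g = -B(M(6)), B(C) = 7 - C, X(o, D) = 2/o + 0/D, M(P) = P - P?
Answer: 922/11 ≈ 83.818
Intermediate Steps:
M(P) = 0
X(o, D) = 2/o (X(o, D) = 2/o + 0 = 2/o)
g = -7 (g = -(7 - 1*0) = -(7 + 0) = -1*7 = -7)
X(-11, 5) + s(-12)*g = 2/(-11) - 12*(-7) = 2*(-1/11) + 84 = -2/11 + 84 = 922/11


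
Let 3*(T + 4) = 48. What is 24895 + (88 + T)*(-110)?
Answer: 13895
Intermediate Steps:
T = 12 (T = -4 + (⅓)*48 = -4 + 16 = 12)
24895 + (88 + T)*(-110) = 24895 + (88 + 12)*(-110) = 24895 + 100*(-110) = 24895 - 11000 = 13895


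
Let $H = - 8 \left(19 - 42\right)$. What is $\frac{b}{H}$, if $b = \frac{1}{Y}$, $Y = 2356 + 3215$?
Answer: $\frac{1}{1025064} \approx 9.7555 \cdot 10^{-7}$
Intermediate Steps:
$Y = 5571$
$b = \frac{1}{5571} \approx 0.0001795$
$H = 184$ ($H = \left(-8\right) \left(-23\right) = 184$)
$\frac{b}{H} = \frac{1}{5571 \cdot 184} = \frac{1}{5571} \cdot \frac{1}{184} = \frac{1}{1025064}$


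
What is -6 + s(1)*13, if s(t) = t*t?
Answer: 7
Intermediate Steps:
s(t) = t**2
-6 + s(1)*13 = -6 + 1**2*13 = -6 + 1*13 = -6 + 13 = 7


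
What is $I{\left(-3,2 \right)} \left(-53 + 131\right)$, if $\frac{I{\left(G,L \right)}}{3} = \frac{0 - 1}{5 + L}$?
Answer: $- \frac{234}{7} \approx -33.429$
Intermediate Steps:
$I{\left(G,L \right)} = - \frac{3}{5 + L}$ ($I{\left(G,L \right)} = 3 \frac{0 - 1}{5 + L} = 3 \left(- \frac{1}{5 + L}\right) = - \frac{3}{5 + L}$)
$I{\left(-3,2 \right)} \left(-53 + 131\right) = - \frac{3}{5 + 2} \left(-53 + 131\right) = - \frac{3}{7} \cdot 78 = \left(-3\right) \frac{1}{7} \cdot 78 = \left(- \frac{3}{7}\right) 78 = - \frac{234}{7}$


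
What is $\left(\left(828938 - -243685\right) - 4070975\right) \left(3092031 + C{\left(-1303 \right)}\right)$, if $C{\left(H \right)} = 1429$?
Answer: $-9275281977920$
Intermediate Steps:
$\left(\left(828938 - -243685\right) - 4070975\right) \left(3092031 + C{\left(-1303 \right)}\right) = \left(\left(828938 - -243685\right) - 4070975\right) \left(3092031 + 1429\right) = \left(\left(828938 + 243685\right) - 4070975\right) 3093460 = \left(1072623 - 4070975\right) 3093460 = \left(-2998352\right) 3093460 = -9275281977920$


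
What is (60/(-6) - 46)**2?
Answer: 3136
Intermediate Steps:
(60/(-6) - 46)**2 = (60*(-1/6) - 46)**2 = (-10 - 46)**2 = (-56)**2 = 3136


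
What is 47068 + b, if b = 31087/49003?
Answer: 2306504291/49003 ≈ 47069.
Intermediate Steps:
b = 31087/49003 (b = 31087*(1/49003) = 31087/49003 ≈ 0.63439)
47068 + b = 47068 + 31087/49003 = 2306504291/49003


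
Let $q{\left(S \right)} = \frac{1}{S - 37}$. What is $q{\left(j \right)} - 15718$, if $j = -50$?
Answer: $- \frac{1367467}{87} \approx -15718.0$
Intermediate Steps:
$q{\left(S \right)} = \frac{1}{-37 + S}$
$q{\left(j \right)} - 15718 = \frac{1}{-37 - 50} - 15718 = \frac{1}{-87} - 15718 = - \frac{1}{87} - 15718 = - \frac{1367467}{87}$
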